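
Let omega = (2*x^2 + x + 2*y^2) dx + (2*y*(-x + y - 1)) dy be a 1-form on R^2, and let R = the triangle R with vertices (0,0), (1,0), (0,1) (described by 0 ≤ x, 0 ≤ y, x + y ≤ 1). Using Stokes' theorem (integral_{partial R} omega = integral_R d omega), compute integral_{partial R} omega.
integral_(partial R) omega = -1

Stokes: integral_partial_R omega = integral_R d omega with d omega = (∂Q/∂x - ∂P/∂y) dx ∧ dy.
  ∂Q/∂x = -2*y
  ∂P/∂y = 4*y
  integrand = ∂Q/∂x - ∂P/∂y = -6*y.
Integrating over R: integral_0^1 integral_0^{1-x} (-6*y) dy dx = -1.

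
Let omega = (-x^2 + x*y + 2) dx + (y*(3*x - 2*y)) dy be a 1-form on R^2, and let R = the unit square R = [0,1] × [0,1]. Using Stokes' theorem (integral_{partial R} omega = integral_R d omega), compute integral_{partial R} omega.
integral_(partial R) omega = 1

Stokes: integral_partial_R omega = integral_R d omega with d omega = (∂Q/∂x - ∂P/∂y) dx ∧ dy.
  ∂Q/∂x = 3*y
  ∂P/∂y = x
  integrand = ∂Q/∂x - ∂P/∂y = -x + 3*y.
Integrating over R: integral_0^1 integral_0^1 (-x + 3*y) dx dy = 1.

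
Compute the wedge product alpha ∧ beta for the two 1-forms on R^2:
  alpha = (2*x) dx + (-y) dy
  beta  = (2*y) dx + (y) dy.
alpha ∧ beta = (2*y*(x + y)) dx ∧ dy

Distribute the wedge, using dx_i ∧ dx_j = -dx_j ∧ dx_i and dx_i ∧ dx_i = 0. For each pair (i, j) with i < j, the coefficient of dx_i ∧ dx_j in alpha ∧ beta is (alpha_i * beta_j - alpha_j * beta_i). Collecting: alpha ∧ beta = (2*y*(x + y)) dx ∧ dy.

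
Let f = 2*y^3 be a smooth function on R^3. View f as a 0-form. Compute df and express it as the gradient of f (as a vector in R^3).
df = (0) dx + (6*y^2) dy + (0) dz; grad f = (0, 6*y^2, 0)

For a 0-form f, d f = (∂f/∂x) dx + (∂f/∂y) dy + (∂f/∂z) dz. The components of the vector representation are exactly the entries of grad f in Cartesian coordinates:
  ∂f/∂x = 0
  ∂f/∂y = 6*y^2
  ∂f/∂z = 0.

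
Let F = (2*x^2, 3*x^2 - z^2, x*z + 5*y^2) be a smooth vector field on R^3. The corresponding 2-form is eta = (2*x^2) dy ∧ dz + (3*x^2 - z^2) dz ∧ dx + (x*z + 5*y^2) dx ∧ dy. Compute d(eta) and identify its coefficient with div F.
d(eta) = (5*x) dx ∧ dy ∧ dz; div F = 5*x

For a 2-form in R^3 of the form above, applying d gives a 3-form with coefficient ∂P/∂x + ∂Q/∂y + ∂R/∂z:
  ∂P/∂x = 4*x
  ∂Q/∂y = 0
  ∂R/∂z = x
Sum = 5*x, which is exactly div F.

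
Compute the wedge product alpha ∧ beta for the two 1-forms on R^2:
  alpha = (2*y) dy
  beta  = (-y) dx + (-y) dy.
alpha ∧ beta = (2*y^2) dx ∧ dy

Distribute the wedge, using dx_i ∧ dx_j = -dx_j ∧ dx_i and dx_i ∧ dx_i = 0. For each pair (i, j) with i < j, the coefficient of dx_i ∧ dx_j in alpha ∧ beta is (alpha_i * beta_j - alpha_j * beta_i). Collecting: alpha ∧ beta = (2*y^2) dx ∧ dy.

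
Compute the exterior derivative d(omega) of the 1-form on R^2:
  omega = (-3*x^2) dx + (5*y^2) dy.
d(omega) = 0

For a 1-form omega = sum_i f_i dx_i, the exterior derivative is
  d(omega) = sum_{i < j} (∂f_j/∂x_i - ∂f_i/∂x_j) dx_i ∧ dx_j.

Assembling: d(omega) = 0.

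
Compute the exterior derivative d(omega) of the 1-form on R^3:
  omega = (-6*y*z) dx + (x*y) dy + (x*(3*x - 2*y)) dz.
d(omega) = (y + 6*z) dx ∧ dy + (6*x + 4*y) dx ∧ dz + (-2*x) dy ∧ dz

For a 1-form omega = sum_i f_i dx_i, the exterior derivative is
  d(omega) = sum_{i < j} (∂f_j/∂x_i - ∂f_i/∂x_j) dx_i ∧ dx_j.
  coefficient of dx ∧ dy: ∂f_2/∂x - ∂f_1/∂y = ∂(x*y)/∂x - ∂(-6*y*z)/∂y = y + 6*z
  coefficient of dx ∧ dz: ∂f_3/∂x - ∂f_1/∂z = ∂(x*(3*x - 2*y))/∂x - ∂(-6*y*z)/∂z = 6*x + 4*y
  coefficient of dy ∧ dz: ∂f_3/∂y - ∂f_2/∂z = ∂(x*(3*x - 2*y))/∂y - ∂(x*y)/∂z = -2*x
Assembling: d(omega) = (y + 6*z) dx ∧ dy + (6*x + 4*y) dx ∧ dz + (-2*x) dy ∧ dz.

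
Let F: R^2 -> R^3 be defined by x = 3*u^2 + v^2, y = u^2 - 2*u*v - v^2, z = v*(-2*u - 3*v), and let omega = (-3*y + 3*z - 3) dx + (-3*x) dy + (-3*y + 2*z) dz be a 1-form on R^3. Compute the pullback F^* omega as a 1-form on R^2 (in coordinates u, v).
F^* omega = (-36*u^3 + 24*u^2*v - 46*u*v^2 - 18*u + 12*v^3) du + (24*u^3 + 26*u^2*v + 12*v^3 - 6*v) dv

Using F^*(f dg) = (f ∘ F) d(g ∘ F), substitute each coordinate x_i by F_i(u, v) in f_i, and replace dx_i by d F_i = (∂F_i/∂u) du + (∂F_i/∂v) dv.
  For the x component: f_1(F) = -3*u^2 - 6*v^2 - 3; d F_1 = (6*u) du + (2*v) dv
  For the y component: f_2(F) = -9*u^2 - 3*v^2; d F_2 = (2*u - 2*v) du + (-2*u - 2*v) dv
  For the z component: f_3(F) = -3*u^2 + 2*u*v - 3*v^2; d F_3 = (-2*v) du + (-2*u - 6*v) dv
Combining and collecting du, dv coefficients:
  coeff of du: -36*u^3 + 24*u^2*v - 46*u*v^2 - 18*u + 12*v^3
  coeff of dv: 24*u^3 + 26*u^2*v + 12*v^3 - 6*v
F^* omega = (-36*u^3 + 24*u^2*v - 46*u*v^2 - 18*u + 12*v^3) du + (24*u^3 + 26*u^2*v + 12*v^3 - 6*v) dv.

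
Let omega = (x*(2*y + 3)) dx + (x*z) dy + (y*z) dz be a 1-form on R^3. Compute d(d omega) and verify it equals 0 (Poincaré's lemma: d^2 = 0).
d(d omega) = 0

Step 1: d omega = sum_{i<j} (∂f_j/∂x_i - ∂f_i/∂x_j) dx_i ∧ dx_j:
  coeff of dx ∧ dy: -2*x + z
  coeff of dx ∧ dz: 0
  coeff of dy ∧ dz: -x + z
Step 2: Apply d again to each 2-form coefficient. The only possible 3-form in R^3 is dx ∧ dy ∧ dz, with coefficient
  ∂(coeff of dy∧dz)/∂x - ∂(coeff of dx∧dz)/∂y + ∂(coeff of dx∧dy)/∂z
  = ∂/∂x (-x + z) - ∂/∂y (0) + ∂/∂z (-2*x + z).
Each of these terms simplifies to sums of mixed partials that cancel in pairs. The result is 0 (by equality of mixed partials for smooth functions — Schwarz / Clairaut).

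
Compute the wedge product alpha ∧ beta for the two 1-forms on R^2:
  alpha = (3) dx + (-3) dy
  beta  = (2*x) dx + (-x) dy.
alpha ∧ beta = (3*x) dx ∧ dy

Distribute the wedge, using dx_i ∧ dx_j = -dx_j ∧ dx_i and dx_i ∧ dx_i = 0. For each pair (i, j) with i < j, the coefficient of dx_i ∧ dx_j in alpha ∧ beta is (alpha_i * beta_j - alpha_j * beta_i). Collecting: alpha ∧ beta = (3*x) dx ∧ dy.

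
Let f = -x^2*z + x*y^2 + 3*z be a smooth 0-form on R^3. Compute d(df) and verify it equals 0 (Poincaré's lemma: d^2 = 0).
d(df) = 0

Step 1: df = sum_i (∂f/∂x_i) dx_i = (-2*x*z + y^2) dx + (2*x*y) dy + (3 - x^2) dz.
Step 2: Apply d again. Using the 1-form formula, the coefficient of dx ∧ dy in d(df) is ∂^2 f/∂x ∂y - ∂^2 f/∂y ∂x = (2*y) - (2*y) = 0 (equality of mixed partials for smooth f).
Similarly for dx ∧ dz and dy ∧ dz — all coefficients vanish. So d(df) = 0.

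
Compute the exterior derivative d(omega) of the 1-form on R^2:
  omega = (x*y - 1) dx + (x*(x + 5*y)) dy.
d(omega) = (x + 5*y) dx ∧ dy

For a 1-form omega = sum_i f_i dx_i, the exterior derivative is
  d(omega) = sum_{i < j} (∂f_j/∂x_i - ∂f_i/∂x_j) dx_i ∧ dx_j.
  coefficient of dx ∧ dy: ∂f_2/∂x - ∂f_1/∂y = ∂(x*(x + 5*y))/∂x - ∂(x*y - 1)/∂y = x + 5*y
Assembling: d(omega) = (x + 5*y) dx ∧ dy.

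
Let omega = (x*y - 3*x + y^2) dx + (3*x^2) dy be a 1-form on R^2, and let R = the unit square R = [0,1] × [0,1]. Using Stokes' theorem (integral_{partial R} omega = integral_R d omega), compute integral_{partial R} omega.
integral_(partial R) omega = 3/2

Stokes: integral_partial_R omega = integral_R d omega with d omega = (∂Q/∂x - ∂P/∂y) dx ∧ dy.
  ∂Q/∂x = 6*x
  ∂P/∂y = x + 2*y
  integrand = ∂Q/∂x - ∂P/∂y = 5*x - 2*y.
Integrating over R: integral_0^1 integral_0^1 (5*x - 2*y) dx dy = 3/2.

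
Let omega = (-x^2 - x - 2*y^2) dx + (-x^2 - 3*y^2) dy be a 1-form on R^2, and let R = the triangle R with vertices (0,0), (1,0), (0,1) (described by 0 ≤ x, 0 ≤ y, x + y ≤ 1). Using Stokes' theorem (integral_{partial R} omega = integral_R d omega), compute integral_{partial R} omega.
integral_(partial R) omega = 1/3

Stokes: integral_partial_R omega = integral_R d omega with d omega = (∂Q/∂x - ∂P/∂y) dx ∧ dy.
  ∂Q/∂x = -2*x
  ∂P/∂y = -4*y
  integrand = ∂Q/∂x - ∂P/∂y = -2*x + 4*y.
Integrating over R: integral_0^1 integral_0^{1-x} (-2*x + 4*y) dy dx = 1/3.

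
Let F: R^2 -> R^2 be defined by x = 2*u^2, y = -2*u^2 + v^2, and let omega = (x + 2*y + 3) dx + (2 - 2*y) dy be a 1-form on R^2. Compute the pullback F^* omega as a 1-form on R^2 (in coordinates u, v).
F^* omega = (4*u*(-6*u^2 + 4*v^2 + 1)) du + (4*v*(2*u^2 - v^2 + 1)) dv

Using F^*(f dg) = (f ∘ F) d(g ∘ F), substitute each coordinate x_i by F_i(u, v) in f_i, and replace dx_i by d F_i = (∂F_i/∂u) du + (∂F_i/∂v) dv.
  For the x component: f_1(F) = -2*u^2 + 2*v^2 + 3; d F_1 = (4*u) du + (0) dv
  For the y component: f_2(F) = 4*u^2 - 2*v^2 + 2; d F_2 = (-4*u) du + (2*v) dv
Combining and collecting du, dv coefficients:
  coeff of du: 4*u*(-6*u^2 + 4*v^2 + 1)
  coeff of dv: 4*v*(2*u^2 - v^2 + 1)
F^* omega = (4*u*(-6*u^2 + 4*v^2 + 1)) du + (4*v*(2*u^2 - v^2 + 1)) dv.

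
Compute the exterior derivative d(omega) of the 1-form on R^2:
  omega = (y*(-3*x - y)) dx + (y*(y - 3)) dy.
d(omega) = (3*x + 2*y) dx ∧ dy

For a 1-form omega = sum_i f_i dx_i, the exterior derivative is
  d(omega) = sum_{i < j} (∂f_j/∂x_i - ∂f_i/∂x_j) dx_i ∧ dx_j.
  coefficient of dx ∧ dy: ∂f_2/∂x - ∂f_1/∂y = ∂(y*(y - 3))/∂x - ∂(y*(-3*x - y))/∂y = 3*x + 2*y
Assembling: d(omega) = (3*x + 2*y) dx ∧ dy.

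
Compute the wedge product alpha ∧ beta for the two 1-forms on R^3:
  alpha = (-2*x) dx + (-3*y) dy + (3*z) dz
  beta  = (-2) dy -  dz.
alpha ∧ beta = (4*x) dx ∧ dy + (2*x) dx ∧ dz + (3*y + 6*z) dy ∧ dz

Distribute the wedge, using dx_i ∧ dx_j = -dx_j ∧ dx_i and dx_i ∧ dx_i = 0. For each pair (i, j) with i < j, the coefficient of dx_i ∧ dx_j in alpha ∧ beta is (alpha_i * beta_j - alpha_j * beta_i). Collecting: alpha ∧ beta = (4*x) dx ∧ dy + (2*x) dx ∧ dz + (3*y + 6*z) dy ∧ dz.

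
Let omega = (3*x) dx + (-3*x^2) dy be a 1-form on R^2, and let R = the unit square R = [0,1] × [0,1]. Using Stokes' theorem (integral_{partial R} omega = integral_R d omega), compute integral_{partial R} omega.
integral_(partial R) omega = -3

Stokes: integral_partial_R omega = integral_R d omega with d omega = (∂Q/∂x - ∂P/∂y) dx ∧ dy.
  ∂Q/∂x = -6*x
  ∂P/∂y = 0
  integrand = ∂Q/∂x - ∂P/∂y = -6*x.
Integrating over R: integral_0^1 integral_0^1 (-6*x) dx dy = -3.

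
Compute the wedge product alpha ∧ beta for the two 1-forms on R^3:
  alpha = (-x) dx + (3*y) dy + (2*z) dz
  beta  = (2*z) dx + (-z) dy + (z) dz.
alpha ∧ beta = (z*(x - 6*y)) dx ∧ dy + (-z*(x + 4*z)) dx ∧ dz + (z*(3*y + 2*z)) dy ∧ dz

Distribute the wedge, using dx_i ∧ dx_j = -dx_j ∧ dx_i and dx_i ∧ dx_i = 0. For each pair (i, j) with i < j, the coefficient of dx_i ∧ dx_j in alpha ∧ beta is (alpha_i * beta_j - alpha_j * beta_i). Collecting: alpha ∧ beta = (z*(x - 6*y)) dx ∧ dy + (-z*(x + 4*z)) dx ∧ dz + (z*(3*y + 2*z)) dy ∧ dz.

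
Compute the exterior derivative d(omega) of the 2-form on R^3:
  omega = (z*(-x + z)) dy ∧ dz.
d(omega) = (-z) dx ∧ dy ∧ dz

For a 2-form omega = sum_{i<j} g_{ij} dx_i ∧ dx_j, the exterior derivative is
  d(omega) = sum_{i<j} d(g_{ij}) ∧ dx_i ∧ dx_j = sum_{i<j, k} (∂g_{ij}/∂x_k) dx_k ∧ dx_i ∧ dx_j.
Expand each term, using dx_k ∧ dx_i ∧ dx_j = sgn(permutation) dx_{(a)} ∧ dx_{(b)} ∧ dx_{(c)} with (a < b < c) sorted:
  d(z*(-x + z)) includes (∂/∂x)(z*(-x + z)) dx = (-z) dx, which multiplied by dy ∧ dz gives (-z) dx ∧ dy ∧ dz
Collecting like 3-forms: d(omega) = (-z) dx ∧ dy ∧ dz.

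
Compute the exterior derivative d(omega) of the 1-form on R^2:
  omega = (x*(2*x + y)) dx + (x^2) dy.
d(omega) = (x) dx ∧ dy

For a 1-form omega = sum_i f_i dx_i, the exterior derivative is
  d(omega) = sum_{i < j} (∂f_j/∂x_i - ∂f_i/∂x_j) dx_i ∧ dx_j.
  coefficient of dx ∧ dy: ∂f_2/∂x - ∂f_1/∂y = ∂(x^2)/∂x - ∂(x*(2*x + y))/∂y = x
Assembling: d(omega) = (x) dx ∧ dy.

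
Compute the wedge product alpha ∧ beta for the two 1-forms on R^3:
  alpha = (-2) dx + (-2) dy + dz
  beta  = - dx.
alpha ∧ beta = (-2) dx ∧ dy + (1) dx ∧ dz

Distribute the wedge, using dx_i ∧ dx_j = -dx_j ∧ dx_i and dx_i ∧ dx_i = 0. For each pair (i, j) with i < j, the coefficient of dx_i ∧ dx_j in alpha ∧ beta is (alpha_i * beta_j - alpha_j * beta_i). Collecting: alpha ∧ beta = (-2) dx ∧ dy + (1) dx ∧ dz.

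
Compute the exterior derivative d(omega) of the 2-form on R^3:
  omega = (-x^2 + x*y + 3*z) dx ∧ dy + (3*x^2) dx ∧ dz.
d(omega) = (3) dx ∧ dy ∧ dz

For a 2-form omega = sum_{i<j} g_{ij} dx_i ∧ dx_j, the exterior derivative is
  d(omega) = sum_{i<j} d(g_{ij}) ∧ dx_i ∧ dx_j = sum_{i<j, k} (∂g_{ij}/∂x_k) dx_k ∧ dx_i ∧ dx_j.
Expand each term, using dx_k ∧ dx_i ∧ dx_j = sgn(permutation) dx_{(a)} ∧ dx_{(b)} ∧ dx_{(c)} with (a < b < c) sorted:
  d(-x^2 + x*y + 3*z) includes (∂/∂z)(-x^2 + x*y + 3*z) dz = (3) dz, which multiplied by dx ∧ dy gives (3) dx ∧ dy ∧ dz
Collecting like 3-forms: d(omega) = (3) dx ∧ dy ∧ dz.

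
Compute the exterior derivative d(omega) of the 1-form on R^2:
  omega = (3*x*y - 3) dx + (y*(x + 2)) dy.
d(omega) = (-3*x + y) dx ∧ dy

For a 1-form omega = sum_i f_i dx_i, the exterior derivative is
  d(omega) = sum_{i < j} (∂f_j/∂x_i - ∂f_i/∂x_j) dx_i ∧ dx_j.
  coefficient of dx ∧ dy: ∂f_2/∂x - ∂f_1/∂y = ∂(y*(x + 2))/∂x - ∂(3*x*y - 3)/∂y = -3*x + y
Assembling: d(omega) = (-3*x + y) dx ∧ dy.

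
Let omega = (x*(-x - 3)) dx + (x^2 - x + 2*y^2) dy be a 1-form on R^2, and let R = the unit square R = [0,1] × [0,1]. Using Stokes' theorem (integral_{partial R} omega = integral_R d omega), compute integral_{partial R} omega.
integral_(partial R) omega = 0

Stokes: integral_partial_R omega = integral_R d omega with d omega = (∂Q/∂x - ∂P/∂y) dx ∧ dy.
  ∂Q/∂x = 2*x - 1
  ∂P/∂y = 0
  integrand = ∂Q/∂x - ∂P/∂y = 2*x - 1.
Integrating over R: integral_0^1 integral_0^1 (2*x - 1) dx dy = 0.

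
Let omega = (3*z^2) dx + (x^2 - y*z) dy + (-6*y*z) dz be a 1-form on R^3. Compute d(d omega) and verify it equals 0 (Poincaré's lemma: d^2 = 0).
d(d omega) = 0

Step 1: d omega = sum_{i<j} (∂f_j/∂x_i - ∂f_i/∂x_j) dx_i ∧ dx_j:
  coeff of dx ∧ dy: 2*x
  coeff of dx ∧ dz: -6*z
  coeff of dy ∧ dz: y - 6*z
Step 2: Apply d again to each 2-form coefficient. The only possible 3-form in R^3 is dx ∧ dy ∧ dz, with coefficient
  ∂(coeff of dy∧dz)/∂x - ∂(coeff of dx∧dz)/∂y + ∂(coeff of dx∧dy)/∂z
  = ∂/∂x (y - 6*z) - ∂/∂y (-6*z) + ∂/∂z (2*x).
Each of these terms simplifies to sums of mixed partials that cancel in pairs. The result is 0 (by equality of mixed partials for smooth functions — Schwarz / Clairaut).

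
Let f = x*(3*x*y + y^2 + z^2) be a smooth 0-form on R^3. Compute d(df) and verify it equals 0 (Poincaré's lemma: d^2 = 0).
d(df) = 0

Step 1: df = sum_i (∂f/∂x_i) dx_i = (6*x*y + y^2 + z^2) dx + (x*(3*x + 2*y)) dy + (2*x*z) dz.
Step 2: Apply d again. Using the 1-form formula, the coefficient of dx ∧ dy in d(df) is ∂^2 f/∂x ∂y - ∂^2 f/∂y ∂x = (6*x + 2*y) - (6*x + 2*y) = 0 (equality of mixed partials for smooth f).
Similarly for dx ∧ dz and dy ∧ dz — all coefficients vanish. So d(df) = 0.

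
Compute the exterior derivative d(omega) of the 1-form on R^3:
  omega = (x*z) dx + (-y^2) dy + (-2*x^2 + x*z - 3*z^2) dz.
d(omega) = (-5*x + z) dx ∧ dz

For a 1-form omega = sum_i f_i dx_i, the exterior derivative is
  d(omega) = sum_{i < j} (∂f_j/∂x_i - ∂f_i/∂x_j) dx_i ∧ dx_j.
  coefficient of dx ∧ dz: ∂f_3/∂x - ∂f_1/∂z = ∂(-2*x^2 + x*z - 3*z^2)/∂x - ∂(x*z)/∂z = -5*x + z
Assembling: d(omega) = (-5*x + z) dx ∧ dz.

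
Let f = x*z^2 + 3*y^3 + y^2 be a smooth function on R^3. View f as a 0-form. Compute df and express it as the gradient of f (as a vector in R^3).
df = (z^2) dx + (y*(9*y + 2)) dy + (2*x*z) dz; grad f = (z^2, y*(9*y + 2), 2*x*z)

For a 0-form f, d f = (∂f/∂x) dx + (∂f/∂y) dy + (∂f/∂z) dz. The components of the vector representation are exactly the entries of grad f in Cartesian coordinates:
  ∂f/∂x = z^2
  ∂f/∂y = y*(9*y + 2)
  ∂f/∂z = 2*x*z.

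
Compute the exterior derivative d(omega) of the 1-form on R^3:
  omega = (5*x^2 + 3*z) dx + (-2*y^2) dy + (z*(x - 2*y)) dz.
d(omega) = (z - 3) dx ∧ dz + (-2*z) dy ∧ dz

For a 1-form omega = sum_i f_i dx_i, the exterior derivative is
  d(omega) = sum_{i < j} (∂f_j/∂x_i - ∂f_i/∂x_j) dx_i ∧ dx_j.
  coefficient of dx ∧ dz: ∂f_3/∂x - ∂f_1/∂z = ∂(z*(x - 2*y))/∂x - ∂(5*x^2 + 3*z)/∂z = z - 3
  coefficient of dy ∧ dz: ∂f_3/∂y - ∂f_2/∂z = ∂(z*(x - 2*y))/∂y - ∂(-2*y^2)/∂z = -2*z
Assembling: d(omega) = (z - 3) dx ∧ dz + (-2*z) dy ∧ dz.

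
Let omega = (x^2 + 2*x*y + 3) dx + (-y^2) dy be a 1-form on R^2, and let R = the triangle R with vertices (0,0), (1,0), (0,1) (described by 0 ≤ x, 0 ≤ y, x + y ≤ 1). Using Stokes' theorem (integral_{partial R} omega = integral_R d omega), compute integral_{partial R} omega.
integral_(partial R) omega = -1/3

Stokes: integral_partial_R omega = integral_R d omega with d omega = (∂Q/∂x - ∂P/∂y) dx ∧ dy.
  ∂Q/∂x = 0
  ∂P/∂y = 2*x
  integrand = ∂Q/∂x - ∂P/∂y = -2*x.
Integrating over R: integral_0^1 integral_0^{1-x} (-2*x) dy dx = -1/3.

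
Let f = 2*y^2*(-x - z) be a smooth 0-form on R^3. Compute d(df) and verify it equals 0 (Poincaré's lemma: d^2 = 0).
d(df) = 0

Step 1: df = sum_i (∂f/∂x_i) dx_i = (-2*y^2) dx + (4*y*(-x - z)) dy + (-2*y^2) dz.
Step 2: Apply d again. Using the 1-form formula, the coefficient of dx ∧ dy in d(df) is ∂^2 f/∂x ∂y - ∂^2 f/∂y ∂x = (-4*y) - (-4*y) = 0 (equality of mixed partials for smooth f).
Similarly for dx ∧ dz and dy ∧ dz — all coefficients vanish. So d(df) = 0.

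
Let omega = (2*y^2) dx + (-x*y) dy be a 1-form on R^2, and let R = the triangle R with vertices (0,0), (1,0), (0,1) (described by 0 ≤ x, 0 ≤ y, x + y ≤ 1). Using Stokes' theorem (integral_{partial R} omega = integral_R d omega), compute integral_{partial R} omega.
integral_(partial R) omega = -5/6

Stokes: integral_partial_R omega = integral_R d omega with d omega = (∂Q/∂x - ∂P/∂y) dx ∧ dy.
  ∂Q/∂x = -y
  ∂P/∂y = 4*y
  integrand = ∂Q/∂x - ∂P/∂y = -5*y.
Integrating over R: integral_0^1 integral_0^{1-x} (-5*y) dy dx = -5/6.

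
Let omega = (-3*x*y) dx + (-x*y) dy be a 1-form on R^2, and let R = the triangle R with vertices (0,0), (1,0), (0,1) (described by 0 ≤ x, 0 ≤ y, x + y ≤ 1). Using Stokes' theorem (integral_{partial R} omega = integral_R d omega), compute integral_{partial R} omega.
integral_(partial R) omega = 1/3

Stokes: integral_partial_R omega = integral_R d omega with d omega = (∂Q/∂x - ∂P/∂y) dx ∧ dy.
  ∂Q/∂x = -y
  ∂P/∂y = -3*x
  integrand = ∂Q/∂x - ∂P/∂y = 3*x - y.
Integrating over R: integral_0^1 integral_0^{1-x} (3*x - y) dy dx = 1/3.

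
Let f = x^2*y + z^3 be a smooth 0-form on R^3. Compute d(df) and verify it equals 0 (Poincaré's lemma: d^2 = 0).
d(df) = 0

Step 1: df = sum_i (∂f/∂x_i) dx_i = (2*x*y) dx + (x^2) dy + (3*z^2) dz.
Step 2: Apply d again. Using the 1-form formula, the coefficient of dx ∧ dy in d(df) is ∂^2 f/∂x ∂y - ∂^2 f/∂y ∂x = (2*x) - (2*x) = 0 (equality of mixed partials for smooth f).
Similarly for dx ∧ dz and dy ∧ dz — all coefficients vanish. So d(df) = 0.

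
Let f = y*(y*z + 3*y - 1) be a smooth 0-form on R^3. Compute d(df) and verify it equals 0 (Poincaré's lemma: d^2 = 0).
d(df) = 0

Step 1: df = sum_i (∂f/∂x_i) dx_i = (0) dx + (2*y*z + 6*y - 1) dy + (y^2) dz.
Step 2: Apply d again. Using the 1-form formula, the coefficient of dx ∧ dy in d(df) is ∂^2 f/∂x ∂y - ∂^2 f/∂y ∂x = (0) - (0) = 0 (equality of mixed partials for smooth f).
Similarly for dx ∧ dz and dy ∧ dz — all coefficients vanish. So d(df) = 0.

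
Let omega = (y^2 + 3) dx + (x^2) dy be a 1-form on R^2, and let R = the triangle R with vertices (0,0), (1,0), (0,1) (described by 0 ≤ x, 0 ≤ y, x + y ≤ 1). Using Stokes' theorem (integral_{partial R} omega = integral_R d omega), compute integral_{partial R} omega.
integral_(partial R) omega = 0

Stokes: integral_partial_R omega = integral_R d omega with d omega = (∂Q/∂x - ∂P/∂y) dx ∧ dy.
  ∂Q/∂x = 2*x
  ∂P/∂y = 2*y
  integrand = ∂Q/∂x - ∂P/∂y = 2*x - 2*y.
Integrating over R: integral_0^1 integral_0^{1-x} (2*x - 2*y) dy dx = 0.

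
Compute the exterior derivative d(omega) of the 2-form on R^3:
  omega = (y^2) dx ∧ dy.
d(omega) = 0

For a 2-form omega = sum_{i<j} g_{ij} dx_i ∧ dx_j, the exterior derivative is
  d(omega) = sum_{i<j} d(g_{ij}) ∧ dx_i ∧ dx_j = sum_{i<j, k} (∂g_{ij}/∂x_k) dx_k ∧ dx_i ∧ dx_j.
Expand each term, using dx_k ∧ dx_i ∧ dx_j = sgn(permutation) dx_{(a)} ∧ dx_{(b)} ∧ dx_{(c)} with (a < b < c) sorted:

Collecting like 3-forms: d(omega) = 0.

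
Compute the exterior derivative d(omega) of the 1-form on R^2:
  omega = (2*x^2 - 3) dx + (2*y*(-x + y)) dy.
d(omega) = (-2*y) dx ∧ dy

For a 1-form omega = sum_i f_i dx_i, the exterior derivative is
  d(omega) = sum_{i < j} (∂f_j/∂x_i - ∂f_i/∂x_j) dx_i ∧ dx_j.
  coefficient of dx ∧ dy: ∂f_2/∂x - ∂f_1/∂y = ∂(2*y*(-x + y))/∂x - ∂(2*x^2 - 3)/∂y = -2*y
Assembling: d(omega) = (-2*y) dx ∧ dy.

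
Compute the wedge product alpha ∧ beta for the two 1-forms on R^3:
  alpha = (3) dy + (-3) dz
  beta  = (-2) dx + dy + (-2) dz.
alpha ∧ beta = (6) dx ∧ dy + (-3) dy ∧ dz + (-6) dx ∧ dz

Distribute the wedge, using dx_i ∧ dx_j = -dx_j ∧ dx_i and dx_i ∧ dx_i = 0. For each pair (i, j) with i < j, the coefficient of dx_i ∧ dx_j in alpha ∧ beta is (alpha_i * beta_j - alpha_j * beta_i). Collecting: alpha ∧ beta = (6) dx ∧ dy + (-3) dy ∧ dz + (-6) dx ∧ dz.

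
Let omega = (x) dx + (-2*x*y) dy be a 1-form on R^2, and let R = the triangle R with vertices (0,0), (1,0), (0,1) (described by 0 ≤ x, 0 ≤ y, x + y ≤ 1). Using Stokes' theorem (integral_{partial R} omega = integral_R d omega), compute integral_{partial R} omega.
integral_(partial R) omega = -1/3

Stokes: integral_partial_R omega = integral_R d omega with d omega = (∂Q/∂x - ∂P/∂y) dx ∧ dy.
  ∂Q/∂x = -2*y
  ∂P/∂y = 0
  integrand = ∂Q/∂x - ∂P/∂y = -2*y.
Integrating over R: integral_0^1 integral_0^{1-x} (-2*y) dy dx = -1/3.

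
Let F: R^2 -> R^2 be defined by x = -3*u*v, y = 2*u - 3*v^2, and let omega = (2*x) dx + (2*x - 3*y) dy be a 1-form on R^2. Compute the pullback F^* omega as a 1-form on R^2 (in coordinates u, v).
F^* omega = (18*u*v^2 - 12*u*v - 12*u + 18*v^2) du + (18*v*(u^2 + 2*u*v + 2*u - 3*v^2)) dv

Using F^*(f dg) = (f ∘ F) d(g ∘ F), substitute each coordinate x_i by F_i(u, v) in f_i, and replace dx_i by d F_i = (∂F_i/∂u) du + (∂F_i/∂v) dv.
  For the x component: f_1(F) = -6*u*v; d F_1 = (-3*v) du + (-3*u) dv
  For the y component: f_2(F) = -6*u*v - 6*u + 9*v^2; d F_2 = (2) du + (-6*v) dv
Combining and collecting du, dv coefficients:
  coeff of du: 18*u*v^2 - 12*u*v - 12*u + 18*v^2
  coeff of dv: 18*v*(u^2 + 2*u*v + 2*u - 3*v^2)
F^* omega = (18*u*v^2 - 12*u*v - 12*u + 18*v^2) du + (18*v*(u^2 + 2*u*v + 2*u - 3*v^2)) dv.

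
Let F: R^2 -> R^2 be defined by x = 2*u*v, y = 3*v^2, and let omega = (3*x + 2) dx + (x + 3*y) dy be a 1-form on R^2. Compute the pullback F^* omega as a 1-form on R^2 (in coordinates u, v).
F^* omega = (4*v*(3*u*v + 1)) du + (12*u^2*v + 12*u*v^2 + 4*u + 54*v^3) dv

Using F^*(f dg) = (f ∘ F) d(g ∘ F), substitute each coordinate x_i by F_i(u, v) in f_i, and replace dx_i by d F_i = (∂F_i/∂u) du + (∂F_i/∂v) dv.
  For the x component: f_1(F) = 6*u*v + 2; d F_1 = (2*v) du + (2*u) dv
  For the y component: f_2(F) = v*(2*u + 9*v); d F_2 = (0) du + (6*v) dv
Combining and collecting du, dv coefficients:
  coeff of du: 4*v*(3*u*v + 1)
  coeff of dv: 12*u^2*v + 12*u*v^2 + 4*u + 54*v^3
F^* omega = (4*v*(3*u*v + 1)) du + (12*u^2*v + 12*u*v^2 + 4*u + 54*v^3) dv.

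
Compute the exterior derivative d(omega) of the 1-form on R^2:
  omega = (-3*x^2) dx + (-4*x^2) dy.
d(omega) = (-8*x) dx ∧ dy

For a 1-form omega = sum_i f_i dx_i, the exterior derivative is
  d(omega) = sum_{i < j} (∂f_j/∂x_i - ∂f_i/∂x_j) dx_i ∧ dx_j.
  coefficient of dx ∧ dy: ∂f_2/∂x - ∂f_1/∂y = ∂(-4*x^2)/∂x - ∂(-3*x^2)/∂y = -8*x
Assembling: d(omega) = (-8*x) dx ∧ dy.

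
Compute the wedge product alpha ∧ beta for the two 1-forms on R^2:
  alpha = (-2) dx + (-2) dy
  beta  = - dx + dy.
alpha ∧ beta = (-4) dx ∧ dy

Distribute the wedge, using dx_i ∧ dx_j = -dx_j ∧ dx_i and dx_i ∧ dx_i = 0. For each pair (i, j) with i < j, the coefficient of dx_i ∧ dx_j in alpha ∧ beta is (alpha_i * beta_j - alpha_j * beta_i). Collecting: alpha ∧ beta = (-4) dx ∧ dy.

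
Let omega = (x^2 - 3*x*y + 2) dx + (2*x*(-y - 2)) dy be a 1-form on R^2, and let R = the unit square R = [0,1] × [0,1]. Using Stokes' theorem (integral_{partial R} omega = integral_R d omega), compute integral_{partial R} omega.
integral_(partial R) omega = -7/2

Stokes: integral_partial_R omega = integral_R d omega with d omega = (∂Q/∂x - ∂P/∂y) dx ∧ dy.
  ∂Q/∂x = -2*y - 4
  ∂P/∂y = -3*x
  integrand = ∂Q/∂x - ∂P/∂y = 3*x - 2*y - 4.
Integrating over R: integral_0^1 integral_0^1 (3*x - 2*y - 4) dx dy = -7/2.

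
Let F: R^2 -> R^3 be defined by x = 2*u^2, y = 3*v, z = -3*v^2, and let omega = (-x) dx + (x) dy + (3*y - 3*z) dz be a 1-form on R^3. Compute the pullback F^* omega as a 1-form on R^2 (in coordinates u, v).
F^* omega = (-8*u^3) du + (6*u^2 - 54*v^3 - 54*v^2) dv

Using F^*(f dg) = (f ∘ F) d(g ∘ F), substitute each coordinate x_i by F_i(u, v) in f_i, and replace dx_i by d F_i = (∂F_i/∂u) du + (∂F_i/∂v) dv.
  For the x component: f_1(F) = -2*u^2; d F_1 = (4*u) du + (0) dv
  For the y component: f_2(F) = 2*u^2; d F_2 = (0) du + (3) dv
  For the z component: f_3(F) = 9*v*(v + 1); d F_3 = (0) du + (-6*v) dv
Combining and collecting du, dv coefficients:
  coeff of du: -8*u^3
  coeff of dv: 6*u^2 - 54*v^3 - 54*v^2
F^* omega = (-8*u^3) du + (6*u^2 - 54*v^3 - 54*v^2) dv.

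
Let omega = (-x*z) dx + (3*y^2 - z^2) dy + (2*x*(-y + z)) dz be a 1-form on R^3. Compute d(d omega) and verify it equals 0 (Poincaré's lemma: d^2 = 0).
d(d omega) = 0

Step 1: d omega = sum_{i<j} (∂f_j/∂x_i - ∂f_i/∂x_j) dx_i ∧ dx_j:
  coeff of dx ∧ dy: 0
  coeff of dx ∧ dz: x - 2*y + 2*z
  coeff of dy ∧ dz: -2*x + 2*z
Step 2: Apply d again to each 2-form coefficient. The only possible 3-form in R^3 is dx ∧ dy ∧ dz, with coefficient
  ∂(coeff of dy∧dz)/∂x - ∂(coeff of dx∧dz)/∂y + ∂(coeff of dx∧dy)/∂z
  = ∂/∂x (-2*x + 2*z) - ∂/∂y (x - 2*y + 2*z) + ∂/∂z (0).
Each of these terms simplifies to sums of mixed partials that cancel in pairs. The result is 0 (by equality of mixed partials for smooth functions — Schwarz / Clairaut).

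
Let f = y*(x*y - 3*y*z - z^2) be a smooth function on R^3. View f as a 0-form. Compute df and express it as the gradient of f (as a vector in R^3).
df = (y^2) dx + (2*x*y - 6*y*z - z^2) dy + (y*(-3*y - 2*z)) dz; grad f = (y^2, 2*x*y - 6*y*z - z^2, y*(-3*y - 2*z))

For a 0-form f, d f = (∂f/∂x) dx + (∂f/∂y) dy + (∂f/∂z) dz. The components of the vector representation are exactly the entries of grad f in Cartesian coordinates:
  ∂f/∂x = y^2
  ∂f/∂y = 2*x*y - 6*y*z - z^2
  ∂f/∂z = y*(-3*y - 2*z).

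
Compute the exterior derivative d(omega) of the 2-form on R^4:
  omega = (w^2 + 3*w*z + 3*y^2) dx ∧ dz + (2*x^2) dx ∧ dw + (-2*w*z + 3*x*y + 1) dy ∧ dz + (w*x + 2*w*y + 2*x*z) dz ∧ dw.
d(omega) = (-3*y) dx ∧ dy ∧ dz + (3*w + 5*z) dx ∧ dz ∧ dw + (2*w - 2*z) dy ∧ dz ∧ dw

For a 2-form omega = sum_{i<j} g_{ij} dx_i ∧ dx_j, the exterior derivative is
  d(omega) = sum_{i<j} d(g_{ij}) ∧ dx_i ∧ dx_j = sum_{i<j, k} (∂g_{ij}/∂x_k) dx_k ∧ dx_i ∧ dx_j.
Expand each term, using dx_k ∧ dx_i ∧ dx_j = sgn(permutation) dx_{(a)} ∧ dx_{(b)} ∧ dx_{(c)} with (a < b < c) sorted:
  d(w^2 + 3*w*z + 3*y^2) includes (∂/∂y)(w^2 + 3*w*z + 3*y^2) dy = (6*y) dy, which multiplied by dx ∧ dz gives (-6*y) dx ∧ dy ∧ dz
  d(w^2 + 3*w*z + 3*y^2) includes (∂/∂w)(w^2 + 3*w*z + 3*y^2) dw = (2*w + 3*z) dw, which multiplied by dx ∧ dz gives (2*w + 3*z) dx ∧ dz ∧ dw
  d(-2*w*z + 3*x*y + 1) includes (∂/∂x)(-2*w*z + 3*x*y + 1) dx = (3*y) dx, which multiplied by dy ∧ dz gives (3*y) dx ∧ dy ∧ dz
  d(-2*w*z + 3*x*y + 1) includes (∂/∂w)(-2*w*z + 3*x*y + 1) dw = (-2*z) dw, which multiplied by dy ∧ dz gives (-2*z) dy ∧ dz ∧ dw
  d(w*x + 2*w*y + 2*x*z) includes (∂/∂x)(w*x + 2*w*y + 2*x*z) dx = (w + 2*z) dx, which multiplied by dz ∧ dw gives (w + 2*z) dx ∧ dz ∧ dw
  d(w*x + 2*w*y + 2*x*z) includes (∂/∂y)(w*x + 2*w*y + 2*x*z) dy = (2*w) dy, which multiplied by dz ∧ dw gives (2*w) dy ∧ dz ∧ dw
Collecting like 3-forms: d(omega) = (-3*y) dx ∧ dy ∧ dz + (3*w + 5*z) dx ∧ dz ∧ dw + (2*w - 2*z) dy ∧ dz ∧ dw.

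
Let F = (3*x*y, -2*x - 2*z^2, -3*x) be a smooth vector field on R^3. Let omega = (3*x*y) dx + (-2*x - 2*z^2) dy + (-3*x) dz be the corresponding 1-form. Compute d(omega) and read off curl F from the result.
d(omega) = (4*z) dy ∧ dz + (3) dz ∧ dx + (-3*x - 2) dx ∧ dy; curl F = (4*z, 3, -3*x - 2)

d omega = sum_{i<j} (∂f_j/∂x_i - ∂f_i/∂x_j) dx_i ∧ dx_j. Under the identification (dy ∧ dz, dz ∧ dx, dx ∧ dy) ↔ (e_x, e_y, e_z), the coefficients are exactly the components of curl F. Compute:
  ∂R/∂y - ∂Q/∂z = (0) - (-4*z) = 4*z
  ∂P/∂z - ∂R/∂x = (0) - (-3) = 3
  ∂Q/∂x - ∂P/∂y = (-2) - (3*x) = -3*x - 2.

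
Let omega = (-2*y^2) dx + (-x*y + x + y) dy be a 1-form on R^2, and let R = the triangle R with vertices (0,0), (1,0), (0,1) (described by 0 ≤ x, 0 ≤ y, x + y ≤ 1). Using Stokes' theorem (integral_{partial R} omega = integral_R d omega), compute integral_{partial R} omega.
integral_(partial R) omega = 1

Stokes: integral_partial_R omega = integral_R d omega with d omega = (∂Q/∂x - ∂P/∂y) dx ∧ dy.
  ∂Q/∂x = 1 - y
  ∂P/∂y = -4*y
  integrand = ∂Q/∂x - ∂P/∂y = 3*y + 1.
Integrating over R: integral_0^1 integral_0^{1-x} (3*y + 1) dy dx = 1.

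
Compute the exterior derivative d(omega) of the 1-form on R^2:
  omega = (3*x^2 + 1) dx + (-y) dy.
d(omega) = 0

For a 1-form omega = sum_i f_i dx_i, the exterior derivative is
  d(omega) = sum_{i < j} (∂f_j/∂x_i - ∂f_i/∂x_j) dx_i ∧ dx_j.

Assembling: d(omega) = 0.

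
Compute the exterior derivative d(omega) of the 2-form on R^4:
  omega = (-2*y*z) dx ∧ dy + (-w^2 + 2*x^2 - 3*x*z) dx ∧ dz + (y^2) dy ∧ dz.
d(omega) = (-2*y) dx ∧ dy ∧ dz + (-2*w) dx ∧ dz ∧ dw

For a 2-form omega = sum_{i<j} g_{ij} dx_i ∧ dx_j, the exterior derivative is
  d(omega) = sum_{i<j} d(g_{ij}) ∧ dx_i ∧ dx_j = sum_{i<j, k} (∂g_{ij}/∂x_k) dx_k ∧ dx_i ∧ dx_j.
Expand each term, using dx_k ∧ dx_i ∧ dx_j = sgn(permutation) dx_{(a)} ∧ dx_{(b)} ∧ dx_{(c)} with (a < b < c) sorted:
  d(-2*y*z) includes (∂/∂z)(-2*y*z) dz = (-2*y) dz, which multiplied by dx ∧ dy gives (-2*y) dx ∧ dy ∧ dz
  d(-w^2 + 2*x^2 - 3*x*z) includes (∂/∂w)(-w^2 + 2*x^2 - 3*x*z) dw = (-2*w) dw, which multiplied by dx ∧ dz gives (-2*w) dx ∧ dz ∧ dw
Collecting like 3-forms: d(omega) = (-2*y) dx ∧ dy ∧ dz + (-2*w) dx ∧ dz ∧ dw.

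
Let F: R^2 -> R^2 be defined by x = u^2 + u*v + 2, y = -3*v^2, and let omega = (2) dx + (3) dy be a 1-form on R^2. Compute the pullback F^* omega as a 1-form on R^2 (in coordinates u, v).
F^* omega = (4*u + 2*v) du + (2*u - 18*v) dv

Using F^*(f dg) = (f ∘ F) d(g ∘ F), substitute each coordinate x_i by F_i(u, v) in f_i, and replace dx_i by d F_i = (∂F_i/∂u) du + (∂F_i/∂v) dv.
  For the x component: f_1(F) = 2; d F_1 = (2*u + v) du + (u) dv
  For the y component: f_2(F) = 3; d F_2 = (0) du + (-6*v) dv
Combining and collecting du, dv coefficients:
  coeff of du: 4*u + 2*v
  coeff of dv: 2*u - 18*v
F^* omega = (4*u + 2*v) du + (2*u - 18*v) dv.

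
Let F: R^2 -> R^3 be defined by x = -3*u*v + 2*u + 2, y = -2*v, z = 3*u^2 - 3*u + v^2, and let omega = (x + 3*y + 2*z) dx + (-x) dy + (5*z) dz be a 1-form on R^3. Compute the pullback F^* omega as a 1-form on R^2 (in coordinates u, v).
F^* omega = (90*u^3 - 18*u^2*v - 123*u^2 + 39*u*v^2 + 6*u*v + 37*u - 6*v^3 + 7*v^2 - 18*v + 4) du + (-18*u^3 + 39*u^2*v + 12*u^2 - 6*u*v^2 - 18*u*v - 2*u + 10*v^3 + 4) dv

Using F^*(f dg) = (f ∘ F) d(g ∘ F), substitute each coordinate x_i by F_i(u, v) in f_i, and replace dx_i by d F_i = (∂F_i/∂u) du + (∂F_i/∂v) dv.
  For the x component: f_1(F) = 6*u^2 - 3*u*v - 4*u + 2*v^2 - 6*v + 2; d F_1 = (2 - 3*v) du + (-3*u) dv
  For the y component: f_2(F) = 3*u*v - 2*u - 2; d F_2 = (0) du + (-2) dv
  For the z component: f_3(F) = 15*u^2 - 15*u + 5*v^2; d F_3 = (6*u - 3) du + (2*v) dv
Combining and collecting du, dv coefficients:
  coeff of du: 90*u^3 - 18*u^2*v - 123*u^2 + 39*u*v^2 + 6*u*v + 37*u - 6*v^3 + 7*v^2 - 18*v + 4
  coeff of dv: -18*u^3 + 39*u^2*v + 12*u^2 - 6*u*v^2 - 18*u*v - 2*u + 10*v^3 + 4
F^* omega = (90*u^3 - 18*u^2*v - 123*u^2 + 39*u*v^2 + 6*u*v + 37*u - 6*v^3 + 7*v^2 - 18*v + 4) du + (-18*u^3 + 39*u^2*v + 12*u^2 - 6*u*v^2 - 18*u*v - 2*u + 10*v^3 + 4) dv.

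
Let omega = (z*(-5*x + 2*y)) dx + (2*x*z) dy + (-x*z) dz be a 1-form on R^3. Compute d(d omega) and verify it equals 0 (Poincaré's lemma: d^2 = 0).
d(d omega) = 0

Step 1: d omega = sum_{i<j} (∂f_j/∂x_i - ∂f_i/∂x_j) dx_i ∧ dx_j:
  coeff of dx ∧ dy: 0
  coeff of dx ∧ dz: 5*x - 2*y - z
  coeff of dy ∧ dz: -2*x
Step 2: Apply d again to each 2-form coefficient. The only possible 3-form in R^3 is dx ∧ dy ∧ dz, with coefficient
  ∂(coeff of dy∧dz)/∂x - ∂(coeff of dx∧dz)/∂y + ∂(coeff of dx∧dy)/∂z
  = ∂/∂x (-2*x) - ∂/∂y (5*x - 2*y - z) + ∂/∂z (0).
Each of these terms simplifies to sums of mixed partials that cancel in pairs. The result is 0 (by equality of mixed partials for smooth functions — Schwarz / Clairaut).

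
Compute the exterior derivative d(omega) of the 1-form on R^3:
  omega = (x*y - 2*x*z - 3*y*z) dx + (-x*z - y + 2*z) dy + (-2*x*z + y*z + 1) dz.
d(omega) = (-x + 2*z) dx ∧ dy + (2*x + 3*y - 2*z) dx ∧ dz + (x + z - 2) dy ∧ dz

For a 1-form omega = sum_i f_i dx_i, the exterior derivative is
  d(omega) = sum_{i < j} (∂f_j/∂x_i - ∂f_i/∂x_j) dx_i ∧ dx_j.
  coefficient of dx ∧ dy: ∂f_2/∂x - ∂f_1/∂y = ∂(-x*z - y + 2*z)/∂x - ∂(x*y - 2*x*z - 3*y*z)/∂y = -x + 2*z
  coefficient of dx ∧ dz: ∂f_3/∂x - ∂f_1/∂z = ∂(-2*x*z + y*z + 1)/∂x - ∂(x*y - 2*x*z - 3*y*z)/∂z = 2*x + 3*y - 2*z
  coefficient of dy ∧ dz: ∂f_3/∂y - ∂f_2/∂z = ∂(-2*x*z + y*z + 1)/∂y - ∂(-x*z - y + 2*z)/∂z = x + z - 2
Assembling: d(omega) = (-x + 2*z) dx ∧ dy + (2*x + 3*y - 2*z) dx ∧ dz + (x + z - 2) dy ∧ dz.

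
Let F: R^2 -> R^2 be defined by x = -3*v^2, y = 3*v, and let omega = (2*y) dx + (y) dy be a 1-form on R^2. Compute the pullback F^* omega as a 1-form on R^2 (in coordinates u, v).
F^* omega = (9*v*(1 - 4*v)) dv

Using F^*(f dg) = (f ∘ F) d(g ∘ F), substitute each coordinate x_i by F_i(u, v) in f_i, and replace dx_i by d F_i = (∂F_i/∂u) du + (∂F_i/∂v) dv.
  For the x component: f_1(F) = 6*v; d F_1 = (0) du + (-6*v) dv
  For the y component: f_2(F) = 3*v; d F_2 = (0) du + (3) dv
Combining and collecting du, dv coefficients:
  coeff of du: 0
  coeff of dv: 9*v*(1 - 4*v)
F^* omega = (9*v*(1 - 4*v)) dv.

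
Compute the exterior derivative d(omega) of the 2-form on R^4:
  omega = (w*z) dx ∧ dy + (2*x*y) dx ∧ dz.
d(omega) = (w - 2*x) dx ∧ dy ∧ dz + (z) dx ∧ dy ∧ dw

For a 2-form omega = sum_{i<j} g_{ij} dx_i ∧ dx_j, the exterior derivative is
  d(omega) = sum_{i<j} d(g_{ij}) ∧ dx_i ∧ dx_j = sum_{i<j, k} (∂g_{ij}/∂x_k) dx_k ∧ dx_i ∧ dx_j.
Expand each term, using dx_k ∧ dx_i ∧ dx_j = sgn(permutation) dx_{(a)} ∧ dx_{(b)} ∧ dx_{(c)} with (a < b < c) sorted:
  d(w*z) includes (∂/∂z)(w*z) dz = (w) dz, which multiplied by dx ∧ dy gives (w) dx ∧ dy ∧ dz
  d(w*z) includes (∂/∂w)(w*z) dw = (z) dw, which multiplied by dx ∧ dy gives (z) dx ∧ dy ∧ dw
  d(2*x*y) includes (∂/∂y)(2*x*y) dy = (2*x) dy, which multiplied by dx ∧ dz gives (-2*x) dx ∧ dy ∧ dz
Collecting like 3-forms: d(omega) = (w - 2*x) dx ∧ dy ∧ dz + (z) dx ∧ dy ∧ dw.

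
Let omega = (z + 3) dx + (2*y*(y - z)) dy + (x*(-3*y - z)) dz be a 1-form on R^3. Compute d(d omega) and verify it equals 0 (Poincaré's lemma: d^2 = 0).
d(d omega) = 0

Step 1: d omega = sum_{i<j} (∂f_j/∂x_i - ∂f_i/∂x_j) dx_i ∧ dx_j:
  coeff of dx ∧ dy: 0
  coeff of dx ∧ dz: -3*y - z - 1
  coeff of dy ∧ dz: -3*x + 2*y
Step 2: Apply d again to each 2-form coefficient. The only possible 3-form in R^3 is dx ∧ dy ∧ dz, with coefficient
  ∂(coeff of dy∧dz)/∂x - ∂(coeff of dx∧dz)/∂y + ∂(coeff of dx∧dy)/∂z
  = ∂/∂x (-3*x + 2*y) - ∂/∂y (-3*y - z - 1) + ∂/∂z (0).
Each of these terms simplifies to sums of mixed partials that cancel in pairs. The result is 0 (by equality of mixed partials for smooth functions — Schwarz / Clairaut).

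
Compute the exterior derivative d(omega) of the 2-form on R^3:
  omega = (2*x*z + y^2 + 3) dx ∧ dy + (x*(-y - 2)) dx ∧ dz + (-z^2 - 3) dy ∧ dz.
d(omega) = (3*x) dx ∧ dy ∧ dz

For a 2-form omega = sum_{i<j} g_{ij} dx_i ∧ dx_j, the exterior derivative is
  d(omega) = sum_{i<j} d(g_{ij}) ∧ dx_i ∧ dx_j = sum_{i<j, k} (∂g_{ij}/∂x_k) dx_k ∧ dx_i ∧ dx_j.
Expand each term, using dx_k ∧ dx_i ∧ dx_j = sgn(permutation) dx_{(a)} ∧ dx_{(b)} ∧ dx_{(c)} with (a < b < c) sorted:
  d(2*x*z + y^2 + 3) includes (∂/∂z)(2*x*z + y^2 + 3) dz = (2*x) dz, which multiplied by dx ∧ dy gives (2*x) dx ∧ dy ∧ dz
  d(x*(-y - 2)) includes (∂/∂y)(x*(-y - 2)) dy = (-x) dy, which multiplied by dx ∧ dz gives (x) dx ∧ dy ∧ dz
Collecting like 3-forms: d(omega) = (3*x) dx ∧ dy ∧ dz.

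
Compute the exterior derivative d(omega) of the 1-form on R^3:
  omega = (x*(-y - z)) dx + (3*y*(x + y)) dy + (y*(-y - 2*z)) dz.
d(omega) = (x + 3*y) dx ∧ dy + (x) dx ∧ dz + (-2*y - 2*z) dy ∧ dz

For a 1-form omega = sum_i f_i dx_i, the exterior derivative is
  d(omega) = sum_{i < j} (∂f_j/∂x_i - ∂f_i/∂x_j) dx_i ∧ dx_j.
  coefficient of dx ∧ dy: ∂f_2/∂x - ∂f_1/∂y = ∂(3*y*(x + y))/∂x - ∂(x*(-y - z))/∂y = x + 3*y
  coefficient of dx ∧ dz: ∂f_3/∂x - ∂f_1/∂z = ∂(y*(-y - 2*z))/∂x - ∂(x*(-y - z))/∂z = x
  coefficient of dy ∧ dz: ∂f_3/∂y - ∂f_2/∂z = ∂(y*(-y - 2*z))/∂y - ∂(3*y*(x + y))/∂z = -2*y - 2*z
Assembling: d(omega) = (x + 3*y) dx ∧ dy + (x) dx ∧ dz + (-2*y - 2*z) dy ∧ dz.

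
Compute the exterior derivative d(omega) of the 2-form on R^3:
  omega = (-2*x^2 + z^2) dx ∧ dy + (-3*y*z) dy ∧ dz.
d(omega) = (2*z) dx ∧ dy ∧ dz

For a 2-form omega = sum_{i<j} g_{ij} dx_i ∧ dx_j, the exterior derivative is
  d(omega) = sum_{i<j} d(g_{ij}) ∧ dx_i ∧ dx_j = sum_{i<j, k} (∂g_{ij}/∂x_k) dx_k ∧ dx_i ∧ dx_j.
Expand each term, using dx_k ∧ dx_i ∧ dx_j = sgn(permutation) dx_{(a)} ∧ dx_{(b)} ∧ dx_{(c)} with (a < b < c) sorted:
  d(-2*x^2 + z^2) includes (∂/∂z)(-2*x^2 + z^2) dz = (2*z) dz, which multiplied by dx ∧ dy gives (2*z) dx ∧ dy ∧ dz
Collecting like 3-forms: d(omega) = (2*z) dx ∧ dy ∧ dz.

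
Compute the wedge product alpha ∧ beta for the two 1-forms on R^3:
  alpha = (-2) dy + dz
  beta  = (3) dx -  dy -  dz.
alpha ∧ beta = (6) dx ∧ dy + (3) dy ∧ dz + (-3) dx ∧ dz

Distribute the wedge, using dx_i ∧ dx_j = -dx_j ∧ dx_i and dx_i ∧ dx_i = 0. For each pair (i, j) with i < j, the coefficient of dx_i ∧ dx_j in alpha ∧ beta is (alpha_i * beta_j - alpha_j * beta_i). Collecting: alpha ∧ beta = (6) dx ∧ dy + (3) dy ∧ dz + (-3) dx ∧ dz.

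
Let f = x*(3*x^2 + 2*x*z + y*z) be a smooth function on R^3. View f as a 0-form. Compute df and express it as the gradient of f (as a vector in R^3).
df = (9*x^2 + 4*x*z + y*z) dx + (x*z) dy + (x*(2*x + y)) dz; grad f = (9*x^2 + 4*x*z + y*z, x*z, x*(2*x + y))

For a 0-form f, d f = (∂f/∂x) dx + (∂f/∂y) dy + (∂f/∂z) dz. The components of the vector representation are exactly the entries of grad f in Cartesian coordinates:
  ∂f/∂x = 9*x^2 + 4*x*z + y*z
  ∂f/∂y = x*z
  ∂f/∂z = x*(2*x + y).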